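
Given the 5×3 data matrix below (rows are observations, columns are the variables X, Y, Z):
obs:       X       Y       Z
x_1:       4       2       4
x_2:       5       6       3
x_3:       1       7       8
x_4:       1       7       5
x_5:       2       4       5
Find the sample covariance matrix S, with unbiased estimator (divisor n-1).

Step 1 — column means:
  mean(X) = (4 + 5 + 1 + 1 + 2) / 5 = 13/5 = 2.6
  mean(Y) = (2 + 6 + 7 + 7 + 4) / 5 = 26/5 = 5.2
  mean(Z) = (4 + 3 + 8 + 5 + 5) / 5 = 25/5 = 5

Step 2 — sample covariance S[i,j] = (1/(n-1)) · Σ_k (x_{k,i} - mean_i) · (x_{k,j} - mean_j), with n-1 = 4.
  S[X,X] = ((1.4)·(1.4) + (2.4)·(2.4) + (-1.6)·(-1.6) + (-1.6)·(-1.6) + (-0.6)·(-0.6)) / 4 = 13.2/4 = 3.3
  S[X,Y] = ((1.4)·(-3.2) + (2.4)·(0.8) + (-1.6)·(1.8) + (-1.6)·(1.8) + (-0.6)·(-1.2)) / 4 = -7.6/4 = -1.9
  S[X,Z] = ((1.4)·(-1) + (2.4)·(-2) + (-1.6)·(3) + (-1.6)·(0) + (-0.6)·(0)) / 4 = -11/4 = -2.75
  S[Y,Y] = ((-3.2)·(-3.2) + (0.8)·(0.8) + (1.8)·(1.8) + (1.8)·(1.8) + (-1.2)·(-1.2)) / 4 = 18.8/4 = 4.7
  S[Y,Z] = ((-3.2)·(-1) + (0.8)·(-2) + (1.8)·(3) + (1.8)·(0) + (-1.2)·(0)) / 4 = 7/4 = 1.75
  S[Z,Z] = ((-1)·(-1) + (-2)·(-2) + (3)·(3) + (0)·(0) + (0)·(0)) / 4 = 14/4 = 3.5

S is symmetric (S[j,i] = S[i,j]). Assembling:

S = [[3.3, -1.9, -2.75],
 [-1.9, 4.7, 1.75],
 [-2.75, 1.75, 3.5]]


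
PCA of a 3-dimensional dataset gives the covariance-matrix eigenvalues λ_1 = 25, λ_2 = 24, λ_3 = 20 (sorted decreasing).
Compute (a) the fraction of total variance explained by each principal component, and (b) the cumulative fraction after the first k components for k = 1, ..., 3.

Step 1 — total variance = trace(Sigma) = Σ λ_i = 25 + 24 + 20 = 69.

Step 2 — fraction explained by component i = λ_i / Σ λ:
  PC1: 25/69 = 0.3623
  PC2: 24/69 = 0.3478
  PC3: 20/69 = 0.2899

Step 3 — cumulative fraction after k components = (λ_1 + ... + λ_k) / Σ λ:
  k = 1: 25/69 = 0.3623
  k = 2: (25 + 24)/69 = 49/69 = 0.7101
  k = 3: (25 + 24 + 20)/69 = 69/69 = 1

Summary (fraction, with percent):

explained: PC1 0.3623 (36.23%), PC2 0.3478 (34.78%), PC3 0.2899 (28.99%);  cumulative: 0.3623, 0.7101, 1


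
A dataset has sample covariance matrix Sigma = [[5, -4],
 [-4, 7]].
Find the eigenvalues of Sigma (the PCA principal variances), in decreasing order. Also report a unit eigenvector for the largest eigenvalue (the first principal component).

Step 1 — characteristic polynomial of 2×2 Sigma:
  det(Sigma - λI) = λ² - trace · λ + det = 0.
  trace = 5 + 7 = 12, det = 5·7 - (-4)² = 19.
Step 2 — discriminant:
  Δ = trace² - 4·det = 144 - 76 = 68.
Step 3 — eigenvalues:
  λ = (trace ± √Δ)/2 = (12 ± 8.2462)/2,
  λ_1 = 10.1231,  λ_2 = 1.8769.

Step 4 — unit eigenvector for λ_1: solve (Sigma - λ_1 I)v = 0. First row:
  (5 - 10.1231)·v_x + (-4)·v_y = 0, i.e. (-5.1231)·v_x + (-4)·v_y = 0,
  so v ∝ (b, λ_1 - a) = (-4, 5.1231); multiply by -1 so the first entry is positive: u = (4, -5.1231).
  ||u|| = √((4)² + (-5.1231)²) = √(42.2462) ≈ 6.4997,
  v_1 = u/||u|| ≈ (0.6154, -0.7882) (||v_1|| = 1).

λ_1 = 10.1231,  λ_2 = 1.8769;  v_1 ≈ (0.6154, -0.7882)


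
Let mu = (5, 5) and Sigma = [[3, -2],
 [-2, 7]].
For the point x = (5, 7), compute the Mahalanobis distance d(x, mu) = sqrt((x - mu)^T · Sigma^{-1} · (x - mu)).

Step 1 — centre the observation: (x - mu) = (0, 2).

Step 2 — invert Sigma. det(Sigma) = 3·7 - (-2)² = 17.
  Sigma^{-1} = (1/det) · [[d, -b], [-b, a]] = [[0.4118, 0.1176],
 [0.1176, 0.1765]].

Step 3 — form the quadratic (x - mu)^T · Sigma^{-1} · (x - mu):
  Sigma^{-1} · (x - mu) = (0.2353, 0.3529).
  (x - mu)^T · [Sigma^{-1} · (x - mu)] = (0)·(0.2353) + (2)·(0.3529) = 0.7059.

Step 4 — take square root: d = √(0.7059) ≈ 0.8402.

d(x, mu) = √(0.7059) ≈ 0.8402


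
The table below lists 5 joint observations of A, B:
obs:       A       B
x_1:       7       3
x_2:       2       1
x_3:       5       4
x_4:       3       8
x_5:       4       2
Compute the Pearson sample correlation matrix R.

Step 1 — column means:
  mean(A) = (7 + 2 + 5 + 3 + 4) / 5 = 21/5 = 4.2
  mean(B) = (3 + 1 + 4 + 8 + 2) / 5 = 18/5 = 3.6

Step 2 — sample variances and covariances s[i,j] = (1/(n-1)) · Σ_k (x_{k,i} - mean_i) · (x_{k,j} - mean_j), with n-1 = 4:
  s[A,A] = ((2.8)·(2.8) + (-2.2)·(-2.2) + (0.8)·(0.8) + (-1.2)·(-1.2) + (-0.2)·(-0.2)) / 4 = 14.8/4 = 3.7
  s[A,B] = ((2.8)·(-0.6) + (-2.2)·(-2.6) + (0.8)·(0.4) + (-1.2)·(4.4) + (-0.2)·(-1.6)) / 4 = -0.6/4 = -0.15
  s[B,B] = ((-0.6)·(-0.6) + (-2.6)·(-2.6) + (0.4)·(0.4) + (4.4)·(4.4) + (-1.6)·(-1.6)) / 4 = 29.2/4 = 7.3
  Sample standard deviations s_i = √(s[i,i]):
  s(A) = √(3.7) = 1.9235
  s(B) = √(7.3) = 2.7019

Step 3 — r_{ij} = s_{ij} / (s_i · s_j):
  r[A,A] = 1 (diagonal).
  r[A,B] = -0.15 / (1.9235 · 2.7019) = -0.15 / 5.1971 = -0.0289
  r[B,B] = 1 (diagonal).

R is symmetric with unit diagonal. Assembling:

R = [[1, -0.0289],
 [-0.0289, 1]]


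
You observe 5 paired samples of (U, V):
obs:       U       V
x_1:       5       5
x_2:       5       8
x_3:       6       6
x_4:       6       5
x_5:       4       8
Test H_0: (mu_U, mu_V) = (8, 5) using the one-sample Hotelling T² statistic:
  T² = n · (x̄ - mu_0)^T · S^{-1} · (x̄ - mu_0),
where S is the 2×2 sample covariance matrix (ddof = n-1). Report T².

Step 1 — sample mean vector:
  mean(U) = (5 + 5 + 6 + 6 + 4) / 5 = 26/5 = 5.2
  mean(V) = (5 + 8 + 6 + 5 + 8) / 5 = 32/5 = 6.4
  x̄ = (5.2, 6.4),  deviation x̄ - mu_0 = (5.2, 6.4) - (8, 5) = (-2.8, 1.4).

Step 2 — sample covariance matrix, S[i,j] = (1/(n-1)) · Σ_k (x_{k,i} - mean_i) · (x_{k,j} - mean_j), divisor n-1 = 4:
  S[U,U] = ((-0.2)·(-0.2) + (-0.2)·(-0.2) + (0.8)·(0.8) + (0.8)·(0.8) + (-1.2)·(-1.2)) / 4 = 2.8/4 = 0.7
  S[U,V] = ((-0.2)·(-1.4) + (-0.2)·(1.6) + (0.8)·(-0.4) + (0.8)·(-1.4) + (-1.2)·(1.6)) / 4 = -3.4/4 = -0.85
  S[V,V] = ((-1.4)·(-1.4) + (1.6)·(1.6) + (-0.4)·(-0.4) + (-1.4)·(-1.4) + (1.6)·(1.6)) / 4 = 9.2/4 = 2.3
  S = [[0.7, -0.85],
 [-0.85, 2.3]].

Step 3 — invert S. det(S) = 0.7·2.3 - (-0.85)² = 0.8875.
  S^{-1} = (1/det) · [[d, -b], [-b, a]] = [[2.5915, 0.9577],
 [0.9577, 0.7887]].

Step 4 — quadratic form (x̄ - mu_0)^T · S^{-1} · (x̄ - mu_0):
  S^{-1} · (x̄ - mu_0) = (-5.9155, -1.5775),
  (x̄ - mu_0)^T · [...] = (-2.8)·(-5.9155) + (1.4)·(-1.5775) = 14.3549.

Step 5 — scale by n: T² = 5 · 14.3549 = 71.7746.

T² ≈ 71.7746


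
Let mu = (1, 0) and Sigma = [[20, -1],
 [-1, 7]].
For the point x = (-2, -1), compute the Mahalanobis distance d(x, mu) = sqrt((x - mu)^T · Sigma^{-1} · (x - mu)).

Step 1 — centre the observation: (x - mu) = (-3, -1).

Step 2 — invert Sigma. det(Sigma) = 20·7 - (-1)² = 139.
  Sigma^{-1} = (1/det) · [[d, -b], [-b, a]] = [[0.0504, 0.0072],
 [0.0072, 0.1439]].

Step 3 — form the quadratic (x - mu)^T · Sigma^{-1} · (x - mu):
  Sigma^{-1} · (x - mu) = (-0.1583, -0.1655).
  (x - mu)^T · [Sigma^{-1} · (x - mu)] = (-3)·(-0.1583) + (-1)·(-0.1655) = 0.6403.

Step 4 — take square root: d = √(0.6403) ≈ 0.8002.

d(x, mu) = √(0.6403) ≈ 0.8002


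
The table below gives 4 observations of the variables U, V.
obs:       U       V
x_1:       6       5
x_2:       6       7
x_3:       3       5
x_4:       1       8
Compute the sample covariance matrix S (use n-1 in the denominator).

Step 1 — column means:
  mean(U) = (6 + 6 + 3 + 1) / 4 = 16/4 = 4
  mean(V) = (5 + 7 + 5 + 8) / 4 = 25/4 = 6.25

Step 2 — sample covariance S[i,j] = (1/(n-1)) · Σ_k (x_{k,i} - mean_i) · (x_{k,j} - mean_j), with n-1 = 3.
  S[U,U] = ((2)·(2) + (2)·(2) + (-1)·(-1) + (-3)·(-3)) / 3 = 18/3 = 6
  S[U,V] = ((2)·(-1.25) + (2)·(0.75) + (-1)·(-1.25) + (-3)·(1.75)) / 3 = -5/3 = -1.6667
  S[V,V] = ((-1.25)·(-1.25) + (0.75)·(0.75) + (-1.25)·(-1.25) + (1.75)·(1.75)) / 3 = 6.75/3 = 2.25

S is symmetric (S[j,i] = S[i,j]). Assembling:

S = [[6, -1.6667],
 [-1.6667, 2.25]]


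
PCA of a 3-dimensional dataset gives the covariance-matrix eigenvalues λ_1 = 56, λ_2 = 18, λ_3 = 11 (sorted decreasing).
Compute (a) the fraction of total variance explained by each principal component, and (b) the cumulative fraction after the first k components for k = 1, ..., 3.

Step 1 — total variance = trace(Sigma) = Σ λ_i = 56 + 18 + 11 = 85.

Step 2 — fraction explained by component i = λ_i / Σ λ:
  PC1: 56/85 = 0.6588
  PC2: 18/85 = 0.2118
  PC3: 11/85 = 0.1294

Step 3 — cumulative fraction after k components = (λ_1 + ... + λ_k) / Σ λ:
  k = 1: 56/85 = 0.6588
  k = 2: (56 + 18)/85 = 74/85 = 0.8706
  k = 3: (56 + 18 + 11)/85 = 85/85 = 1

Summary (fraction, with percent):

explained: PC1 0.6588 (65.88%), PC2 0.2118 (21.18%), PC3 0.1294 (12.94%);  cumulative: 0.6588, 0.8706, 1


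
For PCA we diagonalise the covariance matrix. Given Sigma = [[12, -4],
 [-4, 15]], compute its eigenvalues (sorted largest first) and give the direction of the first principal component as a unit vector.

Step 1 — characteristic polynomial of 2×2 Sigma:
  det(Sigma - λI) = λ² - trace · λ + det = 0.
  trace = 12 + 15 = 27, det = 12·15 - (-4)² = 164.
Step 2 — discriminant:
  Δ = trace² - 4·det = 729 - 656 = 73.
Step 3 — eigenvalues:
  λ = (trace ± √Δ)/2 = (27 ± 8.544)/2,
  λ_1 = 17.772,  λ_2 = 9.228.

Step 4 — unit eigenvector for λ_1: solve (Sigma - λ_1 I)v = 0. First row:
  (12 - 17.772)·v_x + (-4)·v_y = 0, i.e. (-5.772)·v_x + (-4)·v_y = 0,
  so v ∝ (b, λ_1 - a) = (-4, 5.772); multiply by -1 so the first entry is positive: u = (4, -5.772).
  ||u|| = √((4)² + (-5.772)²) = √(49.316) ≈ 7.0225,
  v_1 = u/||u|| ≈ (0.5696, -0.8219) (||v_1|| = 1).

λ_1 = 17.772,  λ_2 = 9.228;  v_1 ≈ (0.5696, -0.8219)


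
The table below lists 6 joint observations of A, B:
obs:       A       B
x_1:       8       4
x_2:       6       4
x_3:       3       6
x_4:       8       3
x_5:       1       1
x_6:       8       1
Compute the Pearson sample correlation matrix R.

Step 1 — column means:
  mean(A) = (8 + 6 + 3 + 8 + 1 + 8) / 6 = 34/6 = 5.6667
  mean(B) = (4 + 4 + 6 + 3 + 1 + 1) / 6 = 19/6 = 3.1667

Step 2 — sample variances and covariances s[i,j] = (1/(n-1)) · Σ_k (x_{k,i} - mean_i) · (x_{k,j} - mean_j), with n-1 = 5:
  s[A,A] = ((2.3333)·(2.3333) + (0.3333)·(0.3333) + (-2.6667)·(-2.6667) + (2.3333)·(2.3333) + (-4.6667)·(-4.6667) + (2.3333)·(2.3333)) / 5 = 45.3333/5 = 9.0667
  s[A,B] = ((2.3333)·(0.8333) + (0.3333)·(0.8333) + (-2.6667)·(2.8333) + (2.3333)·(-0.1667) + (-4.6667)·(-2.1667) + (2.3333)·(-2.1667)) / 5 = -0.6667/5 = -0.1333
  s[B,B] = ((0.8333)·(0.8333) + (0.8333)·(0.8333) + (2.8333)·(2.8333) + (-0.1667)·(-0.1667) + (-2.1667)·(-2.1667) + (-2.1667)·(-2.1667)) / 5 = 18.8333/5 = 3.7667
  Sample standard deviations s_i = √(s[i,i]):
  s(A) = √(9.0667) = 3.0111
  s(B) = √(3.7667) = 1.9408

Step 3 — r_{ij} = s_{ij} / (s_i · s_j):
  r[A,A] = 1 (diagonal).
  r[A,B] = -0.1333 / (3.0111 · 1.9408) = -0.1333 / 5.8439 = -0.0228
  r[B,B] = 1 (diagonal).

R is symmetric with unit diagonal. Assembling:

R = [[1, -0.0228],
 [-0.0228, 1]]


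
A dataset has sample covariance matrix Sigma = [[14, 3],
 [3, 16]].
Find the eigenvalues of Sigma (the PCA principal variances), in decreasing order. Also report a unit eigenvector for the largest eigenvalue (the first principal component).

Step 1 — characteristic polynomial of 2×2 Sigma:
  det(Sigma - λI) = λ² - trace · λ + det = 0.
  trace = 14 + 16 = 30, det = 14·16 - (3)² = 215.
Step 2 — discriminant:
  Δ = trace² - 4·det = 900 - 860 = 40.
Step 3 — eigenvalues:
  λ = (trace ± √Δ)/2 = (30 ± 6.3246)/2,
  λ_1 = 18.1623,  λ_2 = 11.8377.

Step 4 — unit eigenvector for λ_1: solve (Sigma - λ_1 I)v = 0. First row:
  (14 - 18.1623)·v_x + (3)·v_y = 0, i.e. (-4.1623)·v_x + (3)·v_y = 0,
  so v ∝ (b, λ_1 - a) = (3, 4.1623) = u.
  ||u|| = √((3)² + (4.1623)²) = √(26.3246) ≈ 5.1307,
  v_1 = u/||u|| ≈ (0.5847, 0.8112) (||v_1|| = 1).

λ_1 = 18.1623,  λ_2 = 11.8377;  v_1 ≈ (0.5847, 0.8112)


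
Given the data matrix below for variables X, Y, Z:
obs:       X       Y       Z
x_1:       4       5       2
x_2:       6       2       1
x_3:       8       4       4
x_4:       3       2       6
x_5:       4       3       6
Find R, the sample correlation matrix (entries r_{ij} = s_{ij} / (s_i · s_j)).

Step 1 — column means:
  mean(X) = (4 + 6 + 8 + 3 + 4) / 5 = 25/5 = 5
  mean(Y) = (5 + 2 + 4 + 2 + 3) / 5 = 16/5 = 3.2
  mean(Z) = (2 + 1 + 4 + 6 + 6) / 5 = 19/5 = 3.8

Step 2 — sample variances and covariances s[i,j] = (1/(n-1)) · Σ_k (x_{k,i} - mean_i) · (x_{k,j} - mean_j), with n-1 = 4:
  s[X,X] = ((-1)·(-1) + (1)·(1) + (3)·(3) + (-2)·(-2) + (-1)·(-1)) / 4 = 16/4 = 4
  s[X,Y] = ((-1)·(1.8) + (1)·(-1.2) + (3)·(0.8) + (-2)·(-1.2) + (-1)·(-0.2)) / 4 = 2/4 = 0.5
  s[X,Z] = ((-1)·(-1.8) + (1)·(-2.8) + (3)·(0.2) + (-2)·(2.2) + (-1)·(2.2)) / 4 = -7/4 = -1.75
  s[Y,Y] = ((1.8)·(1.8) + (-1.2)·(-1.2) + (0.8)·(0.8) + (-1.2)·(-1.2) + (-0.2)·(-0.2)) / 4 = 6.8/4 = 1.7
  s[Y,Z] = ((1.8)·(-1.8) + (-1.2)·(-2.8) + (0.8)·(0.2) + (-1.2)·(2.2) + (-0.2)·(2.2)) / 4 = -2.8/4 = -0.7
  s[Z,Z] = ((-1.8)·(-1.8) + (-2.8)·(-2.8) + (0.2)·(0.2) + (2.2)·(2.2) + (2.2)·(2.2)) / 4 = 20.8/4 = 5.2
  Sample standard deviations s_i = √(s[i,i]):
  s(X) = √(4) = 2
  s(Y) = √(1.7) = 1.3038
  s(Z) = √(5.2) = 2.2804

Step 3 — r_{ij} = s_{ij} / (s_i · s_j):
  r[X,X] = 1 (diagonal).
  r[X,Y] = 0.5 / (2 · 1.3038) = 0.5 / 2.6077 = 0.1917
  r[X,Z] = -1.75 / (2 · 2.2804) = -1.75 / 4.5607 = -0.3837
  r[Y,Y] = 1 (diagonal).
  r[Y,Z] = -0.7 / (1.3038 · 2.2804) = -0.7 / 2.9732 = -0.2354
  r[Z,Z] = 1 (diagonal).

R is symmetric with unit diagonal. Assembling:

R = [[1, 0.1917, -0.3837],
 [0.1917, 1, -0.2354],
 [-0.3837, -0.2354, 1]]


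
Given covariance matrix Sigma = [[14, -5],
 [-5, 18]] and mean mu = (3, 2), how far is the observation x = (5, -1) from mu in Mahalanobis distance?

Step 1 — centre the observation: (x - mu) = (2, -3).

Step 2 — invert Sigma. det(Sigma) = 14·18 - (-5)² = 227.
  Sigma^{-1} = (1/det) · [[d, -b], [-b, a]] = [[0.0793, 0.022],
 [0.022, 0.0617]].

Step 3 — form the quadratic (x - mu)^T · Sigma^{-1} · (x - mu):
  Sigma^{-1} · (x - mu) = (0.0925, -0.141).
  (x - mu)^T · [Sigma^{-1} · (x - mu)] = (2)·(0.0925) + (-3)·(-0.141) = 0.6079.

Step 4 — take square root: d = √(0.6079) ≈ 0.7797.

d(x, mu) = √(0.6079) ≈ 0.7797


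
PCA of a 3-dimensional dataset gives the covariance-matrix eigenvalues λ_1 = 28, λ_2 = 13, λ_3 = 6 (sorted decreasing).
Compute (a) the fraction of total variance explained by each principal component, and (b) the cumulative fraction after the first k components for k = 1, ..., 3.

Step 1 — total variance = trace(Sigma) = Σ λ_i = 28 + 13 + 6 = 47.

Step 2 — fraction explained by component i = λ_i / Σ λ:
  PC1: 28/47 = 0.5957
  PC2: 13/47 = 0.2766
  PC3: 6/47 = 0.1277

Step 3 — cumulative fraction after k components = (λ_1 + ... + λ_k) / Σ λ:
  k = 1: 28/47 = 0.5957
  k = 2: (28 + 13)/47 = 41/47 = 0.8723
  k = 3: (28 + 13 + 6)/47 = 47/47 = 1

Summary (fraction, with percent):

explained: PC1 0.5957 (59.57%), PC2 0.2766 (27.66%), PC3 0.1277 (12.77%);  cumulative: 0.5957, 0.8723, 1


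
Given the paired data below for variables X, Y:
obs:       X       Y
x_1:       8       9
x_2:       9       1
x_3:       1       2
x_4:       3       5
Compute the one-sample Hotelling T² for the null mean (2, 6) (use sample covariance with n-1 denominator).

Step 1 — sample mean vector:
  mean(X) = (8 + 9 + 1 + 3) / 4 = 21/4 = 5.25
  mean(Y) = (9 + 1 + 2 + 5) / 4 = 17/4 = 4.25
  x̄ = (5.25, 4.25),  deviation x̄ - mu_0 = (5.25, 4.25) - (2, 6) = (3.25, -1.75).

Step 2 — sample covariance matrix, S[i,j] = (1/(n-1)) · Σ_k (x_{k,i} - mean_i) · (x_{k,j} - mean_j), divisor n-1 = 3:
  S[X,X] = ((2.75)·(2.75) + (3.75)·(3.75) + (-4.25)·(-4.25) + (-2.25)·(-2.25)) / 3 = 44.75/3 = 14.9167
  S[X,Y] = ((2.75)·(4.75) + (3.75)·(-3.25) + (-4.25)·(-2.25) + (-2.25)·(0.75)) / 3 = 8.75/3 = 2.9167
  S[Y,Y] = ((4.75)·(4.75) + (-3.25)·(-3.25) + (-2.25)·(-2.25) + (0.75)·(0.75)) / 3 = 38.75/3 = 12.9167
  S = [[14.9167, 2.9167],
 [2.9167, 12.9167]].

Step 3 — invert S. det(S) = 14.9167·12.9167 - (2.9167)² = 184.1667.
  S^{-1} = (1/det) · [[d, -b], [-b, a]] = [[0.0701, -0.0158],
 [-0.0158, 0.081]].

Step 4 — quadratic form (x̄ - mu_0)^T · S^{-1} · (x̄ - mu_0):
  S^{-1} · (x̄ - mu_0) = (0.2557, -0.1932),
  (x̄ - mu_0)^T · [...] = (3.25)·(0.2557) + (-1.75)·(-0.1932) = 1.169.

Step 5 — scale by n: T² = 4 · 1.169 = 4.676.

T² ≈ 4.676


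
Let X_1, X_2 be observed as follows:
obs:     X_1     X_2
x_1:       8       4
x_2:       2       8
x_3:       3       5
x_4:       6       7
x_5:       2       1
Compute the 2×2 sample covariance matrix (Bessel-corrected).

Step 1 — column means:
  mean(X_1) = (8 + 2 + 3 + 6 + 2) / 5 = 21/5 = 4.2
  mean(X_2) = (4 + 8 + 5 + 7 + 1) / 5 = 25/5 = 5

Step 2 — sample covariance S[i,j] = (1/(n-1)) · Σ_k (x_{k,i} - mean_i) · (x_{k,j} - mean_j), with n-1 = 4.
  S[X_1,X_1] = ((3.8)·(3.8) + (-2.2)·(-2.2) + (-1.2)·(-1.2) + (1.8)·(1.8) + (-2.2)·(-2.2)) / 4 = 28.8/4 = 7.2
  S[X_1,X_2] = ((3.8)·(-1) + (-2.2)·(3) + (-1.2)·(0) + (1.8)·(2) + (-2.2)·(-4)) / 4 = 2/4 = 0.5
  S[X_2,X_2] = ((-1)·(-1) + (3)·(3) + (0)·(0) + (2)·(2) + (-4)·(-4)) / 4 = 30/4 = 7.5

S is symmetric (S[j,i] = S[i,j]). Assembling:

S = [[7.2, 0.5],
 [0.5, 7.5]]


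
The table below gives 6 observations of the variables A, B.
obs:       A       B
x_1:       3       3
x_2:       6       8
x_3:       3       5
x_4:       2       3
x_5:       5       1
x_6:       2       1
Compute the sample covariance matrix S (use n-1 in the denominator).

Step 1 — column means:
  mean(A) = (3 + 6 + 3 + 2 + 5 + 2) / 6 = 21/6 = 3.5
  mean(B) = (3 + 8 + 5 + 3 + 1 + 1) / 6 = 21/6 = 3.5

Step 2 — sample covariance S[i,j] = (1/(n-1)) · Σ_k (x_{k,i} - mean_i) · (x_{k,j} - mean_j), with n-1 = 5.
  S[A,A] = ((-0.5)·(-0.5) + (2.5)·(2.5) + (-0.5)·(-0.5) + (-1.5)·(-1.5) + (1.5)·(1.5) + (-1.5)·(-1.5)) / 5 = 13.5/5 = 2.7
  S[A,B] = ((-0.5)·(-0.5) + (2.5)·(4.5) + (-0.5)·(1.5) + (-1.5)·(-0.5) + (1.5)·(-2.5) + (-1.5)·(-2.5)) / 5 = 11.5/5 = 2.3
  S[B,B] = ((-0.5)·(-0.5) + (4.5)·(4.5) + (1.5)·(1.5) + (-0.5)·(-0.5) + (-2.5)·(-2.5) + (-2.5)·(-2.5)) / 5 = 35.5/5 = 7.1

S is symmetric (S[j,i] = S[i,j]). Assembling:

S = [[2.7, 2.3],
 [2.3, 7.1]]


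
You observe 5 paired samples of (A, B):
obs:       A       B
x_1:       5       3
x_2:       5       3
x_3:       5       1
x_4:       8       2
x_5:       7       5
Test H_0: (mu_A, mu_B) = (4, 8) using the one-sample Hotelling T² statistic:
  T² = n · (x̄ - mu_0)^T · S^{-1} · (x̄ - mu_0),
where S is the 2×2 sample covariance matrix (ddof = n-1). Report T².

Step 1 — sample mean vector:
  mean(A) = (5 + 5 + 5 + 8 + 7) / 5 = 30/5 = 6
  mean(B) = (3 + 3 + 1 + 2 + 5) / 5 = 14/5 = 2.8
  x̄ = (6, 2.8),  deviation x̄ - mu_0 = (6, 2.8) - (4, 8) = (2, -5.2).

Step 2 — sample covariance matrix, S[i,j] = (1/(n-1)) · Σ_k (x_{k,i} - mean_i) · (x_{k,j} - mean_j), divisor n-1 = 4:
  S[A,A] = ((-1)·(-1) + (-1)·(-1) + (-1)·(-1) + (2)·(2) + (1)·(1)) / 4 = 8/4 = 2
  S[A,B] = ((-1)·(0.2) + (-1)·(0.2) + (-1)·(-1.8) + (2)·(-0.8) + (1)·(2.2)) / 4 = 2/4 = 0.5
  S[B,B] = ((0.2)·(0.2) + (0.2)·(0.2) + (-1.8)·(-1.8) + (-0.8)·(-0.8) + (2.2)·(2.2)) / 4 = 8.8/4 = 2.2
  S = [[2, 0.5],
 [0.5, 2.2]].

Step 3 — invert S. det(S) = 2·2.2 - (0.5)² = 4.15.
  S^{-1} = (1/det) · [[d, -b], [-b, a]] = [[0.5301, -0.1205],
 [-0.1205, 0.4819]].

Step 4 — quadratic form (x̄ - mu_0)^T · S^{-1} · (x̄ - mu_0):
  S^{-1} · (x̄ - mu_0) = (1.6867, -2.747),
  (x̄ - mu_0)^T · [...] = (2)·(1.6867) + (-5.2)·(-2.747) = 17.6578.

Step 5 — scale by n: T² = 5 · 17.6578 = 88.2892.

T² ≈ 88.2892


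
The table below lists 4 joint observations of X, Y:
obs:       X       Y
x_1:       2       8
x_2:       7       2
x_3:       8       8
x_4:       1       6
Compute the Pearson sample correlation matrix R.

Step 1 — column means:
  mean(X) = (2 + 7 + 8 + 1) / 4 = 18/4 = 4.5
  mean(Y) = (8 + 2 + 8 + 6) / 4 = 24/4 = 6

Step 2 — sample variances and covariances s[i,j] = (1/(n-1)) · Σ_k (x_{k,i} - mean_i) · (x_{k,j} - mean_j), with n-1 = 3:
  s[X,X] = ((-2.5)·(-2.5) + (2.5)·(2.5) + (3.5)·(3.5) + (-3.5)·(-3.5)) / 3 = 37/3 = 12.3333
  s[X,Y] = ((-2.5)·(2) + (2.5)·(-4) + (3.5)·(2) + (-3.5)·(0)) / 3 = -8/3 = -2.6667
  s[Y,Y] = ((2)·(2) + (-4)·(-4) + (2)·(2) + (0)·(0)) / 3 = 24/3 = 8
  Sample standard deviations s_i = √(s[i,i]):
  s(X) = √(12.3333) = 3.5119
  s(Y) = √(8) = 2.8284

Step 3 — r_{ij} = s_{ij} / (s_i · s_j):
  r[X,X] = 1 (diagonal).
  r[X,Y] = -2.6667 / (3.5119 · 2.8284) = -2.6667 / 9.9331 = -0.2685
  r[Y,Y] = 1 (diagonal).

R is symmetric with unit diagonal. Assembling:

R = [[1, -0.2685],
 [-0.2685, 1]]


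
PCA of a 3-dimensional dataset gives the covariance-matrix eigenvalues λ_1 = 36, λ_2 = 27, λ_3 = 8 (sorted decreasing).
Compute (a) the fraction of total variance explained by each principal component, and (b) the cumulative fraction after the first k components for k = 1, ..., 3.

Step 1 — total variance = trace(Sigma) = Σ λ_i = 36 + 27 + 8 = 71.

Step 2 — fraction explained by component i = λ_i / Σ λ:
  PC1: 36/71 = 0.507
  PC2: 27/71 = 0.3803
  PC3: 8/71 = 0.1127

Step 3 — cumulative fraction after k components = (λ_1 + ... + λ_k) / Σ λ:
  k = 1: 36/71 = 0.507
  k = 2: (36 + 27)/71 = 63/71 = 0.8873
  k = 3: (36 + 27 + 8)/71 = 71/71 = 1

Summary (fraction, with percent):

explained: PC1 0.507 (50.7%), PC2 0.3803 (38.03%), PC3 0.1127 (11.27%);  cumulative: 0.507, 0.8873, 1


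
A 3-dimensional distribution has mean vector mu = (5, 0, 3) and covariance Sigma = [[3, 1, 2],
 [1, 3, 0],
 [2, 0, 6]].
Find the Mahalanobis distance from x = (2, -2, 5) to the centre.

Step 1 — centre the observation: (x - mu) = (-3, -2, 2).

Step 2 — invert Sigma (cofactor / det for 3×3, or solve directly):
  Sigma^{-1} = [[0.5, -0.1667, -0.1667],
 [-0.1667, 0.3889, 0.0556],
 [-0.1667, 0.0556, 0.2222]].

Step 3 — form the quadratic (x - mu)^T · Sigma^{-1} · (x - mu):
  Sigma^{-1} · (x - mu) = (-1.5, -0.1667, 0.8333).
  (x - mu)^T · [Sigma^{-1} · (x - mu)] = (-3)·(-1.5) + (-2)·(-0.1667) + (2)·(0.8333) = 6.5.

Step 4 — take square root: d = √(6.5) ≈ 2.5495.

d(x, mu) = √(6.5) ≈ 2.5495


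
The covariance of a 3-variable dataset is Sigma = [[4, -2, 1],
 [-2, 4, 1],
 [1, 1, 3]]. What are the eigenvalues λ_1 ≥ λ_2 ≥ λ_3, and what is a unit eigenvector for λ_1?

Step 1 — characteristic polynomial p(λ) = det(λI - Sigma) = λ³ - tr·λ² + c_1·λ - det, where tr = trace, c_1 = sum of the principal 2×2 minors, det = det(Sigma):
  tr = 4 + 4 + 3 = 11,
  c_1 = (4·4 - (-2)²) + (4·3 - (1)²) + (4·3 - (1)²) = 12 + 11 + 11 = 34,
  det = 4·(4·3 - (1)²) - (-2)·((-2)·3 - (1)·(1)) + (1)·((-2)·(1) - 4·(1)) = 4·(11) - (-2)·(-7) + (1)·(-6) = 24.
  So p(λ) = λ³ - 11λ² + 34λ - 24.
Step 2 — look for an integer root (rational root theorem: any rational root is an integer divisor of 24). Testing λ = 1:
  p(1) = 1 - 11 + 34 - 24 = 0  ✓
  Dividing out (λ - 1): p(λ) = (λ - 1)(λ² - 10λ + 24).
Step 3 — remaining eigenvalues from the quadratic λ² - 10λ + 24 = 0:
  Δ = 10² - 4·24 = 100 - 96 = 4,  λ = (10 ± √4)/2 = (10 ± 2)/2 = 6 or 4.
  Sorted: λ_1 = 6,  λ_2 = 4,  λ_3 = 1  (check: sum = 11 = tr ✓).

Step 4 — unit eigenvector for λ_1 = 6: v spans the null space of (Sigma - λ_1 I), whose rows are
  r_1 = (-2, -2, 1),  r_2 = (-2, -2, 1),  r_3 = (1, 1, -3).
  v is orthogonal to every row, so take v ∝ r_1 × r_3 = ((-2)·(-3) - (1)·(1), (1)·(1) - (-2)·(-3), (-2)·(1) - (-2)·(1)) = (5, -5, 0).
  Rescale (divide by 5): u = (1, -1, 0).
  ||u|| = √((1)² + (-1)² + (0)²) = √(2) ≈ 1.4142,  v_1 = u/||u|| ≈ (0.7071, -0.7071, 0) (||v_1|| = 1).

λ_1 = 6,  λ_2 = 4,  λ_3 = 1;  v_1 ≈ (0.7071, -0.7071, 0)


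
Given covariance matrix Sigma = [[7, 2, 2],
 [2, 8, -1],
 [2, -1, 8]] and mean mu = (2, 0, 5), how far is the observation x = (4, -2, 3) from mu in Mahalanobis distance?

Step 1 — centre the observation: (x - mu) = (2, -2, -2).

Step 2 — invert Sigma (cofactor / det for 3×3, or solve directly):
  Sigma^{-1} = [[0.1707, -0.0488, -0.0488],
 [-0.0488, 0.1409, 0.0298],
 [-0.0488, 0.0298, 0.1409]].

Step 3 — form the quadratic (x - mu)^T · Sigma^{-1} · (x - mu):
  Sigma^{-1} · (x - mu) = (0.5366, -0.439, -0.439).
  (x - mu)^T · [Sigma^{-1} · (x - mu)] = (2)·(0.5366) + (-2)·(-0.439) + (-2)·(-0.439) = 2.8293.

Step 4 — take square root: d = √(2.8293) ≈ 1.682.

d(x, mu) = √(2.8293) ≈ 1.682


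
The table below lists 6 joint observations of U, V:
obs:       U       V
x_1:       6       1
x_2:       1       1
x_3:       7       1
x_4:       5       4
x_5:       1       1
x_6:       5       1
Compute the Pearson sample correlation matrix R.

Step 1 — column means:
  mean(U) = (6 + 1 + 7 + 5 + 1 + 5) / 6 = 25/6 = 4.1667
  mean(V) = (1 + 1 + 1 + 4 + 1 + 1) / 6 = 9/6 = 1.5

Step 2 — sample variances and covariances s[i,j] = (1/(n-1)) · Σ_k (x_{k,i} - mean_i) · (x_{k,j} - mean_j), with n-1 = 5:
  s[U,U] = ((1.8333)·(1.8333) + (-3.1667)·(-3.1667) + (2.8333)·(2.8333) + (0.8333)·(0.8333) + (-3.1667)·(-3.1667) + (0.8333)·(0.8333)) / 5 = 32.8333/5 = 6.5667
  s[U,V] = ((1.8333)·(-0.5) + (-3.1667)·(-0.5) + (2.8333)·(-0.5) + (0.8333)·(2.5) + (-3.1667)·(-0.5) + (0.8333)·(-0.5)) / 5 = 2.5/5 = 0.5
  s[V,V] = ((-0.5)·(-0.5) + (-0.5)·(-0.5) + (-0.5)·(-0.5) + (2.5)·(2.5) + (-0.5)·(-0.5) + (-0.5)·(-0.5)) / 5 = 7.5/5 = 1.5
  Sample standard deviations s_i = √(s[i,i]):
  s(U) = √(6.5667) = 2.5626
  s(V) = √(1.5) = 1.2247

Step 3 — r_{ij} = s_{ij} / (s_i · s_j):
  r[U,U] = 1 (diagonal).
  r[U,V] = 0.5 / (2.5626 · 1.2247) = 0.5 / 3.1385 = 0.1593
  r[V,V] = 1 (diagonal).

R is symmetric with unit diagonal. Assembling:

R = [[1, 0.1593],
 [0.1593, 1]]


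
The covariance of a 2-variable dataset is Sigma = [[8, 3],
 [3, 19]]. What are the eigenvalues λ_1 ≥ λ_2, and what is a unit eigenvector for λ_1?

Step 1 — characteristic polynomial of 2×2 Sigma:
  det(Sigma - λI) = λ² - trace · λ + det = 0.
  trace = 8 + 19 = 27, det = 8·19 - (3)² = 143.
Step 2 — discriminant:
  Δ = trace² - 4·det = 729 - 572 = 157.
Step 3 — eigenvalues:
  λ = (trace ± √Δ)/2 = (27 ± 12.53)/2,
  λ_1 = 19.765,  λ_2 = 7.235.

Step 4 — unit eigenvector for λ_1: solve (Sigma - λ_1 I)v = 0. First row:
  (8 - 19.765)·v_x + (3)·v_y = 0, i.e. (-11.765)·v_x + (3)·v_y = 0,
  so v ∝ (b, λ_1 - a) = (3, 11.765) = u.
  ||u|| = √((3)² + (11.765)²) = √(147.4148) ≈ 12.1414,
  v_1 = u/||u|| ≈ (0.2471, 0.969) (||v_1|| = 1).

λ_1 = 19.765,  λ_2 = 7.235;  v_1 ≈ (0.2471, 0.969)


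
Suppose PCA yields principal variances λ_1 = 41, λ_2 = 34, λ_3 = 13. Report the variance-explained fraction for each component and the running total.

Step 1 — total variance = trace(Sigma) = Σ λ_i = 41 + 34 + 13 = 88.

Step 2 — fraction explained by component i = λ_i / Σ λ:
  PC1: 41/88 = 0.4659
  PC2: 34/88 = 0.3864
  PC3: 13/88 = 0.1477

Step 3 — cumulative fraction after k components = (λ_1 + ... + λ_k) / Σ λ:
  k = 1: 41/88 = 0.4659
  k = 2: (41 + 34)/88 = 75/88 = 0.8523
  k = 3: (41 + 34 + 13)/88 = 88/88 = 1

Summary (fraction, with percent):

explained: PC1 0.4659 (46.59%), PC2 0.3864 (38.64%), PC3 0.1477 (14.77%);  cumulative: 0.4659, 0.8523, 1


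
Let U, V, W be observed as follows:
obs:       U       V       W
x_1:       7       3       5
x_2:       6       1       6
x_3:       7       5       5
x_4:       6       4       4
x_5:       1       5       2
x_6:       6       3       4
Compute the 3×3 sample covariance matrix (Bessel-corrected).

Step 1 — column means:
  mean(U) = (7 + 6 + 7 + 6 + 1 + 6) / 6 = 33/6 = 5.5
  mean(V) = (3 + 1 + 5 + 4 + 5 + 3) / 6 = 21/6 = 3.5
  mean(W) = (5 + 6 + 5 + 4 + 2 + 4) / 6 = 26/6 = 4.3333

Step 2 — sample covariance S[i,j] = (1/(n-1)) · Σ_k (x_{k,i} - mean_i) · (x_{k,j} - mean_j), with n-1 = 5.
  S[U,U] = ((1.5)·(1.5) + (0.5)·(0.5) + (1.5)·(1.5) + (0.5)·(0.5) + (-4.5)·(-4.5) + (0.5)·(0.5)) / 5 = 25.5/5 = 5.1
  S[U,V] = ((1.5)·(-0.5) + (0.5)·(-2.5) + (1.5)·(1.5) + (0.5)·(0.5) + (-4.5)·(1.5) + (0.5)·(-0.5)) / 5 = -6.5/5 = -1.3
  S[U,W] = ((1.5)·(0.6667) + (0.5)·(1.6667) + (1.5)·(0.6667) + (0.5)·(-0.3333) + (-4.5)·(-2.3333) + (0.5)·(-0.3333)) / 5 = 13/5 = 2.6
  S[V,V] = ((-0.5)·(-0.5) + (-2.5)·(-2.5) + (1.5)·(1.5) + (0.5)·(0.5) + (1.5)·(1.5) + (-0.5)·(-0.5)) / 5 = 11.5/5 = 2.3
  S[V,W] = ((-0.5)·(0.6667) + (-2.5)·(1.6667) + (1.5)·(0.6667) + (0.5)·(-0.3333) + (1.5)·(-2.3333) + (-0.5)·(-0.3333)) / 5 = -7/5 = -1.4
  S[W,W] = ((0.6667)·(0.6667) + (1.6667)·(1.6667) + (0.6667)·(0.6667) + (-0.3333)·(-0.3333) + (-2.3333)·(-2.3333) + (-0.3333)·(-0.3333)) / 5 = 9.3333/5 = 1.8667

S is symmetric (S[j,i] = S[i,j]). Assembling:

S = [[5.1, -1.3, 2.6],
 [-1.3, 2.3, -1.4],
 [2.6, -1.4, 1.8667]]


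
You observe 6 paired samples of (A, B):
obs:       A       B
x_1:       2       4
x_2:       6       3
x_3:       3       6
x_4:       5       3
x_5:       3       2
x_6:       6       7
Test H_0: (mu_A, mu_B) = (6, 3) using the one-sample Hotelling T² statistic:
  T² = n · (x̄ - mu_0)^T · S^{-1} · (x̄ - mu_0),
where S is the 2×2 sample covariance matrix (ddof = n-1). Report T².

Step 1 — sample mean vector:
  mean(A) = (2 + 6 + 3 + 5 + 3 + 6) / 6 = 25/6 = 4.1667
  mean(B) = (4 + 3 + 6 + 3 + 2 + 7) / 6 = 25/6 = 4.1667
  x̄ = (4.1667, 4.1667),  deviation x̄ - mu_0 = (4.1667, 4.1667) - (6, 3) = (-1.8333, 1.1667).

Step 2 — sample covariance matrix, S[i,j] = (1/(n-1)) · Σ_k (x_{k,i} - mean_i) · (x_{k,j} - mean_j), divisor n-1 = 5:
  S[A,A] = ((-2.1667)·(-2.1667) + (1.8333)·(1.8333) + (-1.1667)·(-1.1667) + (0.8333)·(0.8333) + (-1.1667)·(-1.1667) + (1.8333)·(1.8333)) / 5 = 14.8333/5 = 2.9667
  S[A,B] = ((-2.1667)·(-0.1667) + (1.8333)·(-1.1667) + (-1.1667)·(1.8333) + (0.8333)·(-1.1667) + (-1.1667)·(-2.1667) + (1.8333)·(2.8333)) / 5 = 2.8333/5 = 0.5667
  S[B,B] = ((-0.1667)·(-0.1667) + (-1.1667)·(-1.1667) + (1.8333)·(1.8333) + (-1.1667)·(-1.1667) + (-2.1667)·(-2.1667) + (2.8333)·(2.8333)) / 5 = 18.8333/5 = 3.7667
  S = [[2.9667, 0.5667],
 [0.5667, 3.7667]].

Step 3 — invert S. det(S) = 2.9667·3.7667 - (0.5667)² = 10.8533.
  S^{-1} = (1/det) · [[d, -b], [-b, a]] = [[0.3471, -0.0522],
 [-0.0522, 0.2733]].

Step 4 — quadratic form (x̄ - mu_0)^T · S^{-1} · (x̄ - mu_0):
  S^{-1} · (x̄ - mu_0) = (-0.6972, 0.4146),
  (x̄ - mu_0)^T · [...] = (-1.8333)·(-0.6972) + (1.1667)·(0.4146) = 1.7619.

Step 5 — scale by n: T² = 6 · 1.7619 = 10.5713.

T² ≈ 10.5713


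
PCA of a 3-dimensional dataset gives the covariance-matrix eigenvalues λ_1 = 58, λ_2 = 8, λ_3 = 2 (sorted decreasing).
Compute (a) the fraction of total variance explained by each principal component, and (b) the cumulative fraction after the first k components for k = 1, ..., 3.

Step 1 — total variance = trace(Sigma) = Σ λ_i = 58 + 8 + 2 = 68.

Step 2 — fraction explained by component i = λ_i / Σ λ:
  PC1: 58/68 = 0.8529
  PC2: 8/68 = 0.1176
  PC3: 2/68 = 0.0294

Step 3 — cumulative fraction after k components = (λ_1 + ... + λ_k) / Σ λ:
  k = 1: 58/68 = 0.8529
  k = 2: (58 + 8)/68 = 66/68 = 0.9706
  k = 3: (58 + 8 + 2)/68 = 68/68 = 1

Summary (fraction, with percent):

explained: PC1 0.8529 (85.29%), PC2 0.1176 (11.76%), PC3 0.0294 (2.94%);  cumulative: 0.8529, 0.9706, 1


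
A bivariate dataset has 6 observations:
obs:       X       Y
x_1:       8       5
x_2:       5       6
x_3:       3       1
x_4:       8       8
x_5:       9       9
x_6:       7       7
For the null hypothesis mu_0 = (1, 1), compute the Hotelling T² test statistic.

Step 1 — sample mean vector:
  mean(X) = (8 + 5 + 3 + 8 + 9 + 7) / 6 = 40/6 = 6.6667
  mean(Y) = (5 + 6 + 1 + 8 + 9 + 7) / 6 = 36/6 = 6
  x̄ = (6.6667, 6),  deviation x̄ - mu_0 = (6.6667, 6) - (1, 1) = (5.6667, 5).

Step 2 — sample covariance matrix, S[i,j] = (1/(n-1)) · Σ_k (x_{k,i} - mean_i) · (x_{k,j} - mean_j), divisor n-1 = 5:
  S[X,X] = ((1.3333)·(1.3333) + (-1.6667)·(-1.6667) + (-3.6667)·(-3.6667) + (1.3333)·(1.3333) + (2.3333)·(2.3333) + (0.3333)·(0.3333)) / 5 = 25.3333/5 = 5.0667
  S[X,Y] = ((1.3333)·(-1) + (-1.6667)·(0) + (-3.6667)·(-5) + (1.3333)·(2) + (2.3333)·(3) + (0.3333)·(1)) / 5 = 27/5 = 5.4
  S[Y,Y] = ((-1)·(-1) + (0)·(0) + (-5)·(-5) + (2)·(2) + (3)·(3) + (1)·(1)) / 5 = 40/5 = 8
  S = [[5.0667, 5.4],
 [5.4, 8]].

Step 3 — invert S. det(S) = 5.0667·8 - (5.4)² = 11.3733.
  S^{-1} = (1/det) · [[d, -b], [-b, a]] = [[0.7034, -0.4748],
 [-0.4748, 0.4455]].

Step 4 — quadratic form (x̄ - mu_0)^T · S^{-1} · (x̄ - mu_0):
  S^{-1} · (x̄ - mu_0) = (1.612, -0.4631),
  (x̄ - mu_0)^T · [...] = (5.6667)·(1.612) + (5)·(-0.4631) = 6.8191.

Step 5 — scale by n: T² = 6 · 6.8191 = 40.9144.

T² ≈ 40.9144


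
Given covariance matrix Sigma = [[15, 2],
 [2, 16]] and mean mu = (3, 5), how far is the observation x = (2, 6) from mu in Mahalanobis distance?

Step 1 — centre the observation: (x - mu) = (-1, 1).

Step 2 — invert Sigma. det(Sigma) = 15·16 - (2)² = 236.
  Sigma^{-1} = (1/det) · [[d, -b], [-b, a]] = [[0.0678, -0.0085],
 [-0.0085, 0.0636]].

Step 3 — form the quadratic (x - mu)^T · Sigma^{-1} · (x - mu):
  Sigma^{-1} · (x - mu) = (-0.0763, 0.072).
  (x - mu)^T · [Sigma^{-1} · (x - mu)] = (-1)·(-0.0763) + (1)·(0.072) = 0.1483.

Step 4 — take square root: d = √(0.1483) ≈ 0.3851.

d(x, mu) = √(0.1483) ≈ 0.3851


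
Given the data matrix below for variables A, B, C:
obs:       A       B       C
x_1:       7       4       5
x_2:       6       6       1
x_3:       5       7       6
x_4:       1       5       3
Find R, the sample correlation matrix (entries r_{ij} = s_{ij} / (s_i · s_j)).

Step 1 — column means:
  mean(A) = (7 + 6 + 5 + 1) / 4 = 19/4 = 4.75
  mean(B) = (4 + 6 + 7 + 5) / 4 = 22/4 = 5.5
  mean(C) = (5 + 1 + 6 + 3) / 4 = 15/4 = 3.75

Step 2 — sample variances and covariances s[i,j] = (1/(n-1)) · Σ_k (x_{k,i} - mean_i) · (x_{k,j} - mean_j), with n-1 = 3:
  s[A,A] = ((2.25)·(2.25) + (1.25)·(1.25) + (0.25)·(0.25) + (-3.75)·(-3.75)) / 3 = 20.75/3 = 6.9167
  s[A,B] = ((2.25)·(-1.5) + (1.25)·(0.5) + (0.25)·(1.5) + (-3.75)·(-0.5)) / 3 = -0.5/3 = -0.1667
  s[A,C] = ((2.25)·(1.25) + (1.25)·(-2.75) + (0.25)·(2.25) + (-3.75)·(-0.75)) / 3 = 2.75/3 = 0.9167
  s[B,B] = ((-1.5)·(-1.5) + (0.5)·(0.5) + (1.5)·(1.5) + (-0.5)·(-0.5)) / 3 = 5/3 = 1.6667
  s[B,C] = ((-1.5)·(1.25) + (0.5)·(-2.75) + (1.5)·(2.25) + (-0.5)·(-0.75)) / 3 = 0.5/3 = 0.1667
  s[C,C] = ((1.25)·(1.25) + (-2.75)·(-2.75) + (2.25)·(2.25) + (-0.75)·(-0.75)) / 3 = 14.75/3 = 4.9167
  Sample standard deviations s_i = √(s[i,i]):
  s(A) = √(6.9167) = 2.63
  s(B) = √(1.6667) = 1.291
  s(C) = √(4.9167) = 2.2174

Step 3 — r_{ij} = s_{ij} / (s_i · s_j):
  r[A,A] = 1 (diagonal).
  r[A,B] = -0.1667 / (2.63 · 1.291) = -0.1667 / 3.3953 = -0.0491
  r[A,C] = 0.9167 / (2.63 · 2.2174) = 0.9167 / 5.8315 = 0.1572
  r[B,B] = 1 (diagonal).
  r[B,C] = 0.1667 / (1.291 · 2.2174) = 0.1667 / 2.8626 = 0.0582
  r[C,C] = 1 (diagonal).

R is symmetric with unit diagonal. Assembling:

R = [[1, -0.0491, 0.1572],
 [-0.0491, 1, 0.0582],
 [0.1572, 0.0582, 1]]


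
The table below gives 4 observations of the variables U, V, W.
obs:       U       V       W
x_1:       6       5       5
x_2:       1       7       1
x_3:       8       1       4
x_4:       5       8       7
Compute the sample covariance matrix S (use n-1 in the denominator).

Step 1 — column means:
  mean(U) = (6 + 1 + 8 + 5) / 4 = 20/4 = 5
  mean(V) = (5 + 7 + 1 + 8) / 4 = 21/4 = 5.25
  mean(W) = (5 + 1 + 4 + 7) / 4 = 17/4 = 4.25

Step 2 — sample covariance S[i,j] = (1/(n-1)) · Σ_k (x_{k,i} - mean_i) · (x_{k,j} - mean_j), with n-1 = 3.
  S[U,U] = ((1)·(1) + (-4)·(-4) + (3)·(3) + (0)·(0)) / 3 = 26/3 = 8.6667
  S[U,V] = ((1)·(-0.25) + (-4)·(1.75) + (3)·(-4.25) + (0)·(2.75)) / 3 = -20/3 = -6.6667
  S[U,W] = ((1)·(0.75) + (-4)·(-3.25) + (3)·(-0.25) + (0)·(2.75)) / 3 = 13/3 = 4.3333
  S[V,V] = ((-0.25)·(-0.25) + (1.75)·(1.75) + (-4.25)·(-4.25) + (2.75)·(2.75)) / 3 = 28.75/3 = 9.5833
  S[V,W] = ((-0.25)·(0.75) + (1.75)·(-3.25) + (-4.25)·(-0.25) + (2.75)·(2.75)) / 3 = 2.75/3 = 0.9167
  S[W,W] = ((0.75)·(0.75) + (-3.25)·(-3.25) + (-0.25)·(-0.25) + (2.75)·(2.75)) / 3 = 18.75/3 = 6.25

S is symmetric (S[j,i] = S[i,j]). Assembling:

S = [[8.6667, -6.6667, 4.3333],
 [-6.6667, 9.5833, 0.9167],
 [4.3333, 0.9167, 6.25]]


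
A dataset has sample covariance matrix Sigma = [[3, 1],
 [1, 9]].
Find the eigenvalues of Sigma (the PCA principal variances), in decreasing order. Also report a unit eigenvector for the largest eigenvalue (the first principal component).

Step 1 — characteristic polynomial of 2×2 Sigma:
  det(Sigma - λI) = λ² - trace · λ + det = 0.
  trace = 3 + 9 = 12, det = 3·9 - (1)² = 26.
Step 2 — discriminant:
  Δ = trace² - 4·det = 144 - 104 = 40.
Step 3 — eigenvalues:
  λ = (trace ± √Δ)/2 = (12 ± 6.3246)/2,
  λ_1 = 9.1623,  λ_2 = 2.8377.

Step 4 — unit eigenvector for λ_1: solve (Sigma - λ_1 I)v = 0. First row:
  (3 - 9.1623)·v_x + (1)·v_y = 0, i.e. (-6.1623)·v_x + (1)·v_y = 0,
  so v ∝ (b, λ_1 - a) = (1, 6.1623) = u.
  ||u|| = √((1)² + (6.1623)²) = √(38.9737) ≈ 6.2429,
  v_1 = u/||u|| ≈ (0.1602, 0.9871) (||v_1|| = 1).

λ_1 = 9.1623,  λ_2 = 2.8377;  v_1 ≈ (0.1602, 0.9871)


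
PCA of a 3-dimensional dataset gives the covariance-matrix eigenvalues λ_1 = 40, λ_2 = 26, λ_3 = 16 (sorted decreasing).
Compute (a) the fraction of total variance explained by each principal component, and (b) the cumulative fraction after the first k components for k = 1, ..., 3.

Step 1 — total variance = trace(Sigma) = Σ λ_i = 40 + 26 + 16 = 82.

Step 2 — fraction explained by component i = λ_i / Σ λ:
  PC1: 40/82 = 0.4878
  PC2: 26/82 = 0.3171
  PC3: 16/82 = 0.1951

Step 3 — cumulative fraction after k components = (λ_1 + ... + λ_k) / Σ λ:
  k = 1: 40/82 = 0.4878
  k = 2: (40 + 26)/82 = 66/82 = 0.8049
  k = 3: (40 + 26 + 16)/82 = 82/82 = 1

Summary (fraction, with percent):

explained: PC1 0.4878 (48.78%), PC2 0.3171 (31.71%), PC3 0.1951 (19.51%);  cumulative: 0.4878, 0.8049, 1


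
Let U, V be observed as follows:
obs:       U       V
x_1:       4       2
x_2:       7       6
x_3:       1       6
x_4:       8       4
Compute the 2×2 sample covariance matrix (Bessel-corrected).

Step 1 — column means:
  mean(U) = (4 + 7 + 1 + 8) / 4 = 20/4 = 5
  mean(V) = (2 + 6 + 6 + 4) / 4 = 18/4 = 4.5

Step 2 — sample covariance S[i,j] = (1/(n-1)) · Σ_k (x_{k,i} - mean_i) · (x_{k,j} - mean_j), with n-1 = 3.
  S[U,U] = ((-1)·(-1) + (2)·(2) + (-4)·(-4) + (3)·(3)) / 3 = 30/3 = 10
  S[U,V] = ((-1)·(-2.5) + (2)·(1.5) + (-4)·(1.5) + (3)·(-0.5)) / 3 = -2/3 = -0.6667
  S[V,V] = ((-2.5)·(-2.5) + (1.5)·(1.5) + (1.5)·(1.5) + (-0.5)·(-0.5)) / 3 = 11/3 = 3.6667

S is symmetric (S[j,i] = S[i,j]). Assembling:

S = [[10, -0.6667],
 [-0.6667, 3.6667]]


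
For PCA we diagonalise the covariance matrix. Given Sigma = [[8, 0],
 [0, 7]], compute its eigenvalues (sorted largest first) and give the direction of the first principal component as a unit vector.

Step 1 — characteristic polynomial of 2×2 Sigma:
  det(Sigma - λI) = λ² - trace · λ + det = 0.
  trace = 8 + 7 = 15, det = 8·7 - (0)² = 56.
Step 2 — discriminant:
  Δ = trace² - 4·det = 225 - 224 = 1.
Step 3 — eigenvalues:
  λ = (trace ± √Δ)/2 = (15 ± 1)/2,
  λ_1 = 8,  λ_2 = 7.

Step 4 — unit eigenvector for λ_1: Sigma is diagonal, so its eigenvectors are the coordinate axes. λ_1 = 8 is the diagonal entry on the first coordinate axis, hence
  v_1 = (1, 0) (||v_1|| = 1).

λ_1 = 8,  λ_2 = 7;  v_1 ≈ (1, 0)


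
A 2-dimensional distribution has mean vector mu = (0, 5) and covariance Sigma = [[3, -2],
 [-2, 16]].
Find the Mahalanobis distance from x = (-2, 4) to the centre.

Step 1 — centre the observation: (x - mu) = (-2, -1).

Step 2 — invert Sigma. det(Sigma) = 3·16 - (-2)² = 44.
  Sigma^{-1} = (1/det) · [[d, -b], [-b, a]] = [[0.3636, 0.0455],
 [0.0455, 0.0682]].

Step 3 — form the quadratic (x - mu)^T · Sigma^{-1} · (x - mu):
  Sigma^{-1} · (x - mu) = (-0.7727, -0.1591).
  (x - mu)^T · [Sigma^{-1} · (x - mu)] = (-2)·(-0.7727) + (-1)·(-0.1591) = 1.7045.

Step 4 — take square root: d = √(1.7045) ≈ 1.3056.

d(x, mu) = √(1.7045) ≈ 1.3056
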